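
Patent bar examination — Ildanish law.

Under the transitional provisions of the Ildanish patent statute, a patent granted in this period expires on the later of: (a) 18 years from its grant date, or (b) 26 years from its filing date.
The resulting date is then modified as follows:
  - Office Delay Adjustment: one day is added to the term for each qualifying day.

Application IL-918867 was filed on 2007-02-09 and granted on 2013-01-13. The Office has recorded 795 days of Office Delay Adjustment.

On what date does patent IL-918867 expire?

(a) grant + 18 years → 13 January 2031.
(b) filing + 26 years → 9 February 2033.
Later of the two: 9 February 2033.
Office Delay Adjustment: +795 days → 15 April 2035.

2035-04-15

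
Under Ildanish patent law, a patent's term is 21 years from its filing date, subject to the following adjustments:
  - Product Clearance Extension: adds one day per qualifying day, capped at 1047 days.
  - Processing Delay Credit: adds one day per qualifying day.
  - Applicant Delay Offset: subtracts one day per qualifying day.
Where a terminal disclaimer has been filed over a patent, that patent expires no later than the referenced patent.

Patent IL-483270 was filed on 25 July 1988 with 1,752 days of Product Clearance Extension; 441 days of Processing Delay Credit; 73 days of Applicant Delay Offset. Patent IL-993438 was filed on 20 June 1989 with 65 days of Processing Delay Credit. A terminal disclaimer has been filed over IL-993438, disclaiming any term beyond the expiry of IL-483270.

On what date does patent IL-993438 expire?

2010-08-24

Natural term of IL-993438:
  Base: filing + 21 years → 20 June 2010.
  Processing Delay Credit: +65 days → 24 August 2010.
Expiry of referenced patent IL-483270:
  Base: filing + 21 years → 25 July 2009.
  Product Clearance Extension: 1752 days claimed exceeds the 1047-day cap, so +1047 days → 6 June 2012.
  Processing Delay Credit: +441 days → 21 August 2013.
  Applicant Delay Offset: −73 days → 9 June 2013.
Terminal disclaimer: IL-993438 expires on the earlier of 24 August 2010 and 9 June 2013.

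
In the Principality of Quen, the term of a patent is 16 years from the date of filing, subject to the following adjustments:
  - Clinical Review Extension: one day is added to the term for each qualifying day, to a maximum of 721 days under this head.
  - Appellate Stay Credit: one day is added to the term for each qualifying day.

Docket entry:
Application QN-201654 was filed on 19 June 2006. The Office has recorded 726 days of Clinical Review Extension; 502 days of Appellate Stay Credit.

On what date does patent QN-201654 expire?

Base term: filing date + 16 years → 19 June 2022.
Clinical Review Extension: 726 days claimed exceeds the 721-day cap, so +721 days → 9 June 2024.
Appellate Stay Credit: +502 days → 24 October 2025.

2025-10-24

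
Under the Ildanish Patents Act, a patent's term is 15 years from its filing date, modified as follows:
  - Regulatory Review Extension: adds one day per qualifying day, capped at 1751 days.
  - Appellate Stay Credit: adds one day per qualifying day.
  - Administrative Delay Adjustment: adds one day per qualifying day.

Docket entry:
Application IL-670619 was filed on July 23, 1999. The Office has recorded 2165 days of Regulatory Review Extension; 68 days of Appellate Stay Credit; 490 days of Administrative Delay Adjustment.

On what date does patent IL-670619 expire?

2020-11-17

Base term: filing date + 15 years → 23 July 2014.
Regulatory Review Extension: 2165 days claimed exceeds the 1751-day cap, so +1751 days → 9 May 2019.
Appellate Stay Credit: +68 days → 16 July 2019.
Administrative Delay Adjustment: +490 days → 17 November 2020.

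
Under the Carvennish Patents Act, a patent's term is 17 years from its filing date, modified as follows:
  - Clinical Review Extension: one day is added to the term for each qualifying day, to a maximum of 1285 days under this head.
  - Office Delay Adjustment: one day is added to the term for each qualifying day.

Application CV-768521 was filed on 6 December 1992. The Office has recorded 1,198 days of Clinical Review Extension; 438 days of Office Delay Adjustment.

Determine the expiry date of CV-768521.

Base term: filing date + 17 years → 6 December 2009.
Clinical Review Extension: 1198 days (within the 1285-day cap) → +1198 days → 18 March 2013.
Office Delay Adjustment: +438 days → 30 May 2014.

May 30, 2014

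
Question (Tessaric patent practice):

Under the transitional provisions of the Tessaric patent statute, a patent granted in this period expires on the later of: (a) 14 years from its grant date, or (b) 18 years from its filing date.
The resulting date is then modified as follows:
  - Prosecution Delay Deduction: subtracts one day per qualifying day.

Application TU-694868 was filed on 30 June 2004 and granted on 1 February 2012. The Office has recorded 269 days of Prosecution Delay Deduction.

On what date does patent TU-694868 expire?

May 8, 2025

(a) grant + 14 years → 1 February 2026.
(b) filing + 18 years → 30 June 2022.
Later of the two: 1 February 2026.
Prosecution Delay Deduction: −269 days → 8 May 2025.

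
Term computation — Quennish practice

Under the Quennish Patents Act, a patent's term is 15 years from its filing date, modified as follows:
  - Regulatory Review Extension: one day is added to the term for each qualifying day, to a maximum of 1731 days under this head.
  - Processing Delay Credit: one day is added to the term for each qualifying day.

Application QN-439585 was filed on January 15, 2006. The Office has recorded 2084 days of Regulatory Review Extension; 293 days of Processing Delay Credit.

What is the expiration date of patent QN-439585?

August 1, 2026

Base term: filing date + 15 years → 15 January 2021.
Regulatory Review Extension: 2084 days claimed exceeds the 1731-day cap, so +1731 days → 12 October 2025.
Processing Delay Credit: +293 days → 1 August 2026.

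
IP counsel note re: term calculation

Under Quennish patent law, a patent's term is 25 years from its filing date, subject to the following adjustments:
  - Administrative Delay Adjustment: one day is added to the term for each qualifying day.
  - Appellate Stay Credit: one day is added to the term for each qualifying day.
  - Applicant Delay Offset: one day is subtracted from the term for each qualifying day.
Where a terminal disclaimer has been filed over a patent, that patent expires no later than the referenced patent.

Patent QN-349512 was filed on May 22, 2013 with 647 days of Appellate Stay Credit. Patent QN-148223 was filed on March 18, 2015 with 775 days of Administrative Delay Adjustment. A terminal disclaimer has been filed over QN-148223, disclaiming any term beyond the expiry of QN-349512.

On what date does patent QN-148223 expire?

Natural term of QN-148223:
  Base: filing + 25 years → 18 March 2040.
  Administrative Delay Adjustment: +775 days → 2 May 2042.
Expiry of referenced patent QN-349512:
  Base: filing + 25 years → 22 May 2038.
  Appellate Stay Credit: +647 days → 28 February 2040.
Terminal disclaimer: QN-148223 expires on the earlier of 2 May 2042 and 28 February 2040.

2040-02-28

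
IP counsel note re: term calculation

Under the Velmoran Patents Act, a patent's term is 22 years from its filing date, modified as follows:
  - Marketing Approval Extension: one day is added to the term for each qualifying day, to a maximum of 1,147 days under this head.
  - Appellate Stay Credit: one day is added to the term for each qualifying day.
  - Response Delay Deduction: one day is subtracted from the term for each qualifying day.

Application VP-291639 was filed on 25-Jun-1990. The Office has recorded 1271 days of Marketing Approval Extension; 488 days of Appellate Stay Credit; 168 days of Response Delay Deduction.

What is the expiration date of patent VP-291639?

Base term: filing date + 22 years → 25 June 2012.
Marketing Approval Extension: 1271 days claimed exceeds the 1147-day cap, so +1147 days → 16 August 2015.
Appellate Stay Credit: +488 days → 16 December 2016.
Response Delay Deduction: −168 days → 1 July 2016.

July 1, 2016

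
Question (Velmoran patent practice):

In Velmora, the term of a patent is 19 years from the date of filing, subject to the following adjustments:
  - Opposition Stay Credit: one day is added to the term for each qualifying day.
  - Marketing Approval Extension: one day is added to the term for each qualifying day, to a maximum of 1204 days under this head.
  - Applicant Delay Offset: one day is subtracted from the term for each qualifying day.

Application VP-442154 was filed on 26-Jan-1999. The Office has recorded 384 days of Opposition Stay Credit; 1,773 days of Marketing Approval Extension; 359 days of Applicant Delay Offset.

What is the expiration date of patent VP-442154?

2021-06-08

Base term: filing date + 19 years → 26 January 2018.
Opposition Stay Credit: +384 days → 14 February 2019.
Marketing Approval Extension: 1773 days claimed exceeds the 1204-day cap, so +1204 days → 2 June 2022.
Applicant Delay Offset: −359 days → 8 June 2021.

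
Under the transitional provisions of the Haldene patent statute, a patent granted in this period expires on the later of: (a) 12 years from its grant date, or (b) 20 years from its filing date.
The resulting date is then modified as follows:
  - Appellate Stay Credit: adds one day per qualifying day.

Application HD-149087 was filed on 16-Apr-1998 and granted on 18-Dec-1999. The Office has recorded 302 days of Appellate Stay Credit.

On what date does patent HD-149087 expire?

2019-02-12

(a) grant + 12 years → 18 December 2011.
(b) filing + 20 years → 16 April 2018.
Later of the two: 16 April 2018.
Appellate Stay Credit: +302 days → 12 February 2019.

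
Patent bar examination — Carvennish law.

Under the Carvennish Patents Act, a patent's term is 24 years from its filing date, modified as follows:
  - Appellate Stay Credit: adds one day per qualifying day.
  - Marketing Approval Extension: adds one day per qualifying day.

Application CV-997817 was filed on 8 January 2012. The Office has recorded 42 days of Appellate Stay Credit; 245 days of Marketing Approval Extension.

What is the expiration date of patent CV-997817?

2036-10-21

Base term: filing date + 24 years → 8 January 2036.
Appellate Stay Credit: +42 days → 19 February 2036.
Marketing Approval Extension: +245 days → 21 October 2036.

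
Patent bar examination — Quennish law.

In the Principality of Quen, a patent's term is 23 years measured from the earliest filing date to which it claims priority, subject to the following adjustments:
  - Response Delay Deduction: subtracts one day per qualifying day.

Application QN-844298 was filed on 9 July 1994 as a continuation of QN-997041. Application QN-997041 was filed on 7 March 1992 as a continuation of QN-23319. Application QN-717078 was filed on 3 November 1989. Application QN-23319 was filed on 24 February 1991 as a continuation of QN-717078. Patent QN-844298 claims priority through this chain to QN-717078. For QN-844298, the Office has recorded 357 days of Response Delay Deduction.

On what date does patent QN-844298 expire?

Earliest priority filing: 3 November 1989.
Base term: 3 November 1989 + 23 years → 3 November 2012.
Response Delay Deduction: −357 days → 12 November 2011.

2011-11-12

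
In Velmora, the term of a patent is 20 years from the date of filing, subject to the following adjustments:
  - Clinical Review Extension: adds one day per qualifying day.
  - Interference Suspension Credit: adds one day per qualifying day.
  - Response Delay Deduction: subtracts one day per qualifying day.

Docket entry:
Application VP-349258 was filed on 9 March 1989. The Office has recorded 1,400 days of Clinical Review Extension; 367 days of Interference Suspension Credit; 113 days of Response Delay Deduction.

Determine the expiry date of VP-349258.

September 18, 2013

Base term: filing date + 20 years → 9 March 2009.
Clinical Review Extension: +1400 days → 7 January 2013.
Interference Suspension Credit: +367 days → 9 January 2014.
Response Delay Deduction: −113 days → 18 September 2013.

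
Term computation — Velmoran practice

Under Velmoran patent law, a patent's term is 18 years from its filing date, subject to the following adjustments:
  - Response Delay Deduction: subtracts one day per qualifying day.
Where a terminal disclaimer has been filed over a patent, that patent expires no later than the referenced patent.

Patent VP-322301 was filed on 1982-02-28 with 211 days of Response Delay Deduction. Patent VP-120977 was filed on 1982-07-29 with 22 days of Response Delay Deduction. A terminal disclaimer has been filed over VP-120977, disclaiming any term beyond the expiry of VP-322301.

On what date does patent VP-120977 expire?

August 1, 1999

Natural term of VP-120977:
  Base: filing + 18 years → 29 July 2000.
  Response Delay Deduction: −22 days → 7 July 2000.
Expiry of referenced patent VP-322301:
  Base: filing + 18 years → 28 February 2000.
  Response Delay Deduction: −211 days → 1 August 1999.
Terminal disclaimer: VP-120977 expires on the earlier of 7 July 2000 and 1 August 1999.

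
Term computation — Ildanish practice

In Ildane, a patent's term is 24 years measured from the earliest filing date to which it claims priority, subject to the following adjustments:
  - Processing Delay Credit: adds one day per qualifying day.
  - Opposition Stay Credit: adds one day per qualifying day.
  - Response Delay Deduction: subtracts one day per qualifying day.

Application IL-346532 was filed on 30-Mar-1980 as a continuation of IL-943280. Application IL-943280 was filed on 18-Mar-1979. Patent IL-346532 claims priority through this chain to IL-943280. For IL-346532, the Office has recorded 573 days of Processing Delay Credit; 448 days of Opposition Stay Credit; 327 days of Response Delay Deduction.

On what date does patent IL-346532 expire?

2005-02-09

Earliest priority filing: 18 March 1979.
Base term: 18 March 1979 + 24 years → 18 March 2003.
Processing Delay Credit: +573 days → 11 October 2004.
Opposition Stay Credit: +448 days → 2 January 2006.
Response Delay Deduction: −327 days → 9 February 2005.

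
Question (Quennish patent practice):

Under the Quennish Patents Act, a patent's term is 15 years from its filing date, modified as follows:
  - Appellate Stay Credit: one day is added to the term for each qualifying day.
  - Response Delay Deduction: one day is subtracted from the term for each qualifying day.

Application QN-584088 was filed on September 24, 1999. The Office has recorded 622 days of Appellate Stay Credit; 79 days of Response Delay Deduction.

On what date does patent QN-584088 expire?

Base term: filing date + 15 years → 24 September 2014.
Appellate Stay Credit: +622 days → 7 June 2016.
Response Delay Deduction: −79 days → 20 March 2016.

March 20, 2016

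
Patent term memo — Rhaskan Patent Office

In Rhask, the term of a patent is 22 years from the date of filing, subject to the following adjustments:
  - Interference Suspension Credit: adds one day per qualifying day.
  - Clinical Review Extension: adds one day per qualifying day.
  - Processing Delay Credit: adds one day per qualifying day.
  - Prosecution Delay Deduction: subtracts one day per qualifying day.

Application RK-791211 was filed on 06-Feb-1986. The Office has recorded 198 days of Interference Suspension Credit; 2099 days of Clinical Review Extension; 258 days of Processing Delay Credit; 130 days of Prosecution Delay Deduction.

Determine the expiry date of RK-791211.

2014-09-27

Base term: filing date + 22 years → 6 February 2008.
Interference Suspension Credit: +198 days → 22 August 2008.
Clinical Review Extension: +2099 days → 22 May 2014.
Processing Delay Credit: +258 days → 4 February 2015.
Prosecution Delay Deduction: −130 days → 27 September 2014.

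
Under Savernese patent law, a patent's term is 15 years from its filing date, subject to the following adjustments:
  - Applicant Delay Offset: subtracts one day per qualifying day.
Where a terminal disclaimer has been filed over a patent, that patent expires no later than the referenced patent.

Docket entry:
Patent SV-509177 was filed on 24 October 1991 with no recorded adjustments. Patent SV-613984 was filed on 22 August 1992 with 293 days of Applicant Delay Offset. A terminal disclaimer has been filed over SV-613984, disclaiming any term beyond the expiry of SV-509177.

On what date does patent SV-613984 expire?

Natural term of SV-613984:
  Base: filing + 15 years → 22 August 2007.
  Applicant Delay Offset: −293 days → 2 November 2006.
Expiry of referenced patent SV-509177:
  Base: filing + 15 years → 24 October 2006.
Terminal disclaimer: SV-613984 expires on the earlier of 2 November 2006 and 24 October 2006.

2006-10-24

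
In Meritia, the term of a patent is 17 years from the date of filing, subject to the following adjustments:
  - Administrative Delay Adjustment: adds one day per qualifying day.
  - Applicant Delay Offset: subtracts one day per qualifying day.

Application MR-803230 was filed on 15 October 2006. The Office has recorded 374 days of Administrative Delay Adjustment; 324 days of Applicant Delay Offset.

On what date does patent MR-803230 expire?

Base term: filing date + 17 years → 15 October 2023.
Administrative Delay Adjustment: +374 days → 23 October 2024.
Applicant Delay Offset: −324 days → 4 December 2023.

2023-12-04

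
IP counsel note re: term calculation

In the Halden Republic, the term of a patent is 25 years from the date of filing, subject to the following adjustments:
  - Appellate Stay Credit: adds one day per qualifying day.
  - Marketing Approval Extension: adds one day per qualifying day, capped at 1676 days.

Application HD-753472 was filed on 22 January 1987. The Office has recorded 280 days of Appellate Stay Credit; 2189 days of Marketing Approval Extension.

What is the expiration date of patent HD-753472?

Base term: filing date + 25 years → 22 January 2012.
Appellate Stay Credit: +280 days → 28 October 2012.
Marketing Approval Extension: 2189 days claimed exceeds the 1676-day cap, so +1676 days → 31 May 2017.

May 31, 2017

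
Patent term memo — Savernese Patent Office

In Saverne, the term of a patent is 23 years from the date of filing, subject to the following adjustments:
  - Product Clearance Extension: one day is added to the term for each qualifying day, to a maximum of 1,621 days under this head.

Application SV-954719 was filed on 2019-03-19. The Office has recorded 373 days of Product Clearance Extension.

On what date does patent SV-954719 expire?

Base term: filing date + 23 years → 19 March 2042.
Product Clearance Extension: 373 days (within the 1621-day cap) → +373 days → 27 March 2043.

March 27, 2043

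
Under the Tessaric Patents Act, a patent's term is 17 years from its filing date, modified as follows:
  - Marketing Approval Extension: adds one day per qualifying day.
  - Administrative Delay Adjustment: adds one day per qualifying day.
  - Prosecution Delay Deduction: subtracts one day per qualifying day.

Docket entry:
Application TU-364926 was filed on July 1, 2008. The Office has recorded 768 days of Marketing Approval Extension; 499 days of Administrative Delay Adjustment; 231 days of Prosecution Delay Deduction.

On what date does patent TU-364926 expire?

May 2, 2028

Base term: filing date + 17 years → 1 July 2025.
Marketing Approval Extension: +768 days → 8 August 2027.
Administrative Delay Adjustment: +499 days → 19 December 2028.
Prosecution Delay Deduction: −231 days → 2 May 2028.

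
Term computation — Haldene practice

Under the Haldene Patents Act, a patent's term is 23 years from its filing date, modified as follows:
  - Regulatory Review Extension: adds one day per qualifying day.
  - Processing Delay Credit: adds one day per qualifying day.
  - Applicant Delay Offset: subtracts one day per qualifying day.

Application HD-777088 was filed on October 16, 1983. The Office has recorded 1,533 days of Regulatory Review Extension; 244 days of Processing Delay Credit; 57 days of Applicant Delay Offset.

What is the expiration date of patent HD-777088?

July 2, 2011

Base term: filing date + 23 years → 16 October 2006.
Regulatory Review Extension: +1533 days → 27 December 2010.
Processing Delay Credit: +244 days → 28 August 2011.
Applicant Delay Offset: −57 days → 2 July 2011.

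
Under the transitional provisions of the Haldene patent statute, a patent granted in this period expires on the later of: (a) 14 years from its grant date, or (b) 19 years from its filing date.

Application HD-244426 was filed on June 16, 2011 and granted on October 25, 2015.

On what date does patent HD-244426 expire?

2030-06-16

(a) grant + 14 years → 25 October 2029.
(b) filing + 19 years → 16 June 2030.
Later of the two: 16 June 2030.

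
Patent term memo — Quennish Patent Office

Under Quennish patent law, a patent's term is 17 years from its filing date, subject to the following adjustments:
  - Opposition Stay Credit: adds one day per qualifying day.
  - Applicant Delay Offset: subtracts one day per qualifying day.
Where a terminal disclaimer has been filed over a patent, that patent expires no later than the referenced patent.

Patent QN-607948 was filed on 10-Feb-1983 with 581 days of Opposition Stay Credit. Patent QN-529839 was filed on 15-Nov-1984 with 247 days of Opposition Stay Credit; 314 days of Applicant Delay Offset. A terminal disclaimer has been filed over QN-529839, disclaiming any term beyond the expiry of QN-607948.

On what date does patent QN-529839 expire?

September 9, 2001

Natural term of QN-529839:
  Base: filing + 17 years → 15 November 2001.
  Opposition Stay Credit: +247 days → 20 July 2002.
  Applicant Delay Offset: −314 days → 9 September 2001.
Expiry of referenced patent QN-607948:
  Base: filing + 17 years → 10 February 2000.
  Opposition Stay Credit: +581 days → 13 September 2001.
Terminal disclaimer: QN-529839 expires on the earlier of 9 September 2001 and 13 September 2001.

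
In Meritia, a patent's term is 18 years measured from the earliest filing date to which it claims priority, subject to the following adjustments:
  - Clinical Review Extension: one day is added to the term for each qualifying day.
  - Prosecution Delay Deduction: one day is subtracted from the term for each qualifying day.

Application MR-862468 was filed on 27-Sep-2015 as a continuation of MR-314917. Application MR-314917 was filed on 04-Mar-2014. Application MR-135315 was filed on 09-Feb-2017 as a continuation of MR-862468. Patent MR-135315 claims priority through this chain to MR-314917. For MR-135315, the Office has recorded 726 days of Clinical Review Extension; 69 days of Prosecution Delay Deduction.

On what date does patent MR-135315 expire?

Earliest priority filing: 4 March 2014.
Base term: 4 March 2014 + 18 years → 4 March 2032.
Clinical Review Extension: +726 days → 28 February 2034.
Prosecution Delay Deduction: −69 days → 21 December 2033.

December 21, 2033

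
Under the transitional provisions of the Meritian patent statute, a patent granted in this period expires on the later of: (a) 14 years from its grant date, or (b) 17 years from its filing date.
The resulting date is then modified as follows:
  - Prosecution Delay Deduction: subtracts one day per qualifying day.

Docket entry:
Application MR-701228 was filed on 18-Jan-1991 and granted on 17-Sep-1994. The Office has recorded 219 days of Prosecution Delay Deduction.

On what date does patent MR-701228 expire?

(a) grant + 14 years → 17 September 2008.
(b) filing + 17 years → 18 January 2008.
Later of the two: 17 September 2008.
Prosecution Delay Deduction: −219 days → 11 February 2008.

2008-02-11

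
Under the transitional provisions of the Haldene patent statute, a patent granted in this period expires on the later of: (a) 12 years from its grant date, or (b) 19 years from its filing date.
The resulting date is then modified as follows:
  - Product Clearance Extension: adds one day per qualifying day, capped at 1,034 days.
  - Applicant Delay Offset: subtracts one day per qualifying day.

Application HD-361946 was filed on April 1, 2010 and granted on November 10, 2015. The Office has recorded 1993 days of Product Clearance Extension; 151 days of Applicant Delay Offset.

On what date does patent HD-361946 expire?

(a) grant + 12 years → 10 November 2027.
(b) filing + 19 years → 1 April 2029.
Later of the two: 1 April 2029.
Product Clearance Extension: 1993 days claimed exceeds the 1034-day cap, so +1034 days → 30 January 2032.
Applicant Delay Offset: −151 days → 1 September 2031.

2031-09-01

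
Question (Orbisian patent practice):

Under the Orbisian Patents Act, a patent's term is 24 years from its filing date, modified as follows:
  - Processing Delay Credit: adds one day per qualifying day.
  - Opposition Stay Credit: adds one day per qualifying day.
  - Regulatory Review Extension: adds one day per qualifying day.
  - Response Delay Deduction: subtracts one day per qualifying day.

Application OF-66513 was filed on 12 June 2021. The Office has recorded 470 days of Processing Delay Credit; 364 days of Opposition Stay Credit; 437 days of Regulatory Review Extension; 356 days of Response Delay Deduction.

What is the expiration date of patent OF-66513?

Base term: filing date + 24 years → 12 June 2045.
Processing Delay Credit: +470 days → 25 September 2046.
Opposition Stay Credit: +364 days → 24 September 2047.
Regulatory Review Extension: +437 days → 4 December 2048.
Response Delay Deduction: −356 days → 14 December 2047.

2047-12-14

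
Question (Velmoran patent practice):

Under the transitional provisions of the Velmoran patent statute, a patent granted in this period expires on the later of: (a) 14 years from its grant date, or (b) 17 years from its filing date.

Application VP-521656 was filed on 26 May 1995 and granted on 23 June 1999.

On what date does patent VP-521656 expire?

2013-06-23

(a) grant + 14 years → 23 June 2013.
(b) filing + 17 years → 26 May 2012.
Later of the two: 23 June 2013.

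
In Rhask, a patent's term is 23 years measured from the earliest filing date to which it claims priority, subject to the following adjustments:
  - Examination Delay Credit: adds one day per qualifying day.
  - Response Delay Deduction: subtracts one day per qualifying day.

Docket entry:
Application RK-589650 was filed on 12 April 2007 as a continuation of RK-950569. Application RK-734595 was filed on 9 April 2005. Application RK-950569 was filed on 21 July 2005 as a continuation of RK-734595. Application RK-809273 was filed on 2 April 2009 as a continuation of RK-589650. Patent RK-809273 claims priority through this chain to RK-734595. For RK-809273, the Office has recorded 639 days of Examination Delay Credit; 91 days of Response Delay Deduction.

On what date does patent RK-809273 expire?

Earliest priority filing: 9 April 2005.
Base term: 9 April 2005 + 23 years → 9 April 2028.
Examination Delay Credit: +639 days → 8 January 2030.
Response Delay Deduction: −91 days → 9 October 2029.

2029-10-09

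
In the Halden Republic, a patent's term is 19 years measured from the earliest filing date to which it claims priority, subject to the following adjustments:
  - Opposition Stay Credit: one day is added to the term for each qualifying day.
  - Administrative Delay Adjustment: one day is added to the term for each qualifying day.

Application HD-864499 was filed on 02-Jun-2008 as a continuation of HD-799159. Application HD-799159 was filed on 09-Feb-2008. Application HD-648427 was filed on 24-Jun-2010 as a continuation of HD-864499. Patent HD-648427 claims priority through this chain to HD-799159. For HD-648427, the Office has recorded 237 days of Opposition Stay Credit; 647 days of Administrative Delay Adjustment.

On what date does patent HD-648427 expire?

2029-07-12

Earliest priority filing: 9 February 2008.
Base term: 9 February 2008 + 19 years → 9 February 2027.
Opposition Stay Credit: +237 days → 4 October 2027.
Administrative Delay Adjustment: +647 days → 12 July 2029.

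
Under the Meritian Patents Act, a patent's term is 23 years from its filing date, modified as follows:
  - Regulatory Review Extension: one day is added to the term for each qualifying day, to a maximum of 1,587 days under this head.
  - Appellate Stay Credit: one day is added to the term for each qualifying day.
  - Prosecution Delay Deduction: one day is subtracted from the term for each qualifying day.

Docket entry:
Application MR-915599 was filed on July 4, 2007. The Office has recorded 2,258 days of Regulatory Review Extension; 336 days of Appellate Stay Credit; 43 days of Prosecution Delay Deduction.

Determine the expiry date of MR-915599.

August 27, 2035

Base term: filing date + 23 years → 4 July 2030.
Regulatory Review Extension: 2258 days claimed exceeds the 1587-day cap, so +1587 days → 7 November 2034.
Appellate Stay Credit: +336 days → 9 October 2035.
Prosecution Delay Deduction: −43 days → 27 August 2035.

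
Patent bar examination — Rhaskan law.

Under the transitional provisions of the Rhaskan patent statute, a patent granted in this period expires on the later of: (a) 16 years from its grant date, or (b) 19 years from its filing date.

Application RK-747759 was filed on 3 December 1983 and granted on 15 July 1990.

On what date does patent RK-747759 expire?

(a) grant + 16 years → 15 July 2006.
(b) filing + 19 years → 3 December 2002.
Later of the two: 15 July 2006.

2006-07-15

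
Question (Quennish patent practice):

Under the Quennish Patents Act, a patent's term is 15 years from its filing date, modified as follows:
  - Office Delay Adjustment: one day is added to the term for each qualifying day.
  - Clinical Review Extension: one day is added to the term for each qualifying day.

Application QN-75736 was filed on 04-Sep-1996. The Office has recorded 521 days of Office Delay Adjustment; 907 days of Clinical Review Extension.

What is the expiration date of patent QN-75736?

August 2, 2015

Base term: filing date + 15 years → 4 September 2011.
Office Delay Adjustment: +521 days → 6 February 2013.
Clinical Review Extension: +907 days → 2 August 2015.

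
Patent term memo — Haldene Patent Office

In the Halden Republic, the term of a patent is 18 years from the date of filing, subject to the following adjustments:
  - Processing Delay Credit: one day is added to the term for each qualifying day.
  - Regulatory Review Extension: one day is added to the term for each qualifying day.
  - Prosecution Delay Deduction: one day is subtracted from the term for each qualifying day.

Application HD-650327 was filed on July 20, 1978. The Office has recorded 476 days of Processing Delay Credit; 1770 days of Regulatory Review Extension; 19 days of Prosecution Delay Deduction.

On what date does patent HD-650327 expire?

2002-08-25

Base term: filing date + 18 years → 20 July 1996.
Processing Delay Credit: +476 days → 8 November 1997.
Regulatory Review Extension: +1770 days → 13 September 2002.
Prosecution Delay Deduction: −19 days → 25 August 2002.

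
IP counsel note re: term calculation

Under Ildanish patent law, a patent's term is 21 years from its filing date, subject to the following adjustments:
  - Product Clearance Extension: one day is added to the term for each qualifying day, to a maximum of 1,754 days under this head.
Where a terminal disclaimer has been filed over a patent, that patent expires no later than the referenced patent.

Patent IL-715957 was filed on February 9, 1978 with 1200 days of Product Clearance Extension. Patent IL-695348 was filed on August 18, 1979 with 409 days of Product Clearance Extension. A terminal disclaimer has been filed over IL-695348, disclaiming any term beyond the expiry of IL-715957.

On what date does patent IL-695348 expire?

Natural term of IL-695348:
  Base: filing + 21 years → 18 August 2000.
  Product Clearance Extension: 409 days (within the 1754-day cap) → +409 days → 1 October 2001.
Expiry of referenced patent IL-715957:
  Base: filing + 21 years → 9 February 1999.
  Product Clearance Extension: 1200 days (within the 1754-day cap) → +1200 days → 24 May 2002.
Terminal disclaimer: IL-695348 expires on the earlier of 1 October 2001 and 24 May 2002.

October 1, 2001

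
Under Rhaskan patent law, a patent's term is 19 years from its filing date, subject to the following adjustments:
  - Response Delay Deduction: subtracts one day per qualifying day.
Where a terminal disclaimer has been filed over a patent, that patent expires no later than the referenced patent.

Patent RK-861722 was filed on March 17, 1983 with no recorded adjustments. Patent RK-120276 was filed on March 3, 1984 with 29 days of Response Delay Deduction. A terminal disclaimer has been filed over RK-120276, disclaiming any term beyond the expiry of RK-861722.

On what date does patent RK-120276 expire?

Natural term of RK-120276:
  Base: filing + 19 years → 3 March 2003.
  Response Delay Deduction: −29 days → 2 February 2003.
Expiry of referenced patent RK-861722:
  Base: filing + 19 years → 17 March 2002.
Terminal disclaimer: RK-120276 expires on the earlier of 2 February 2003 and 17 March 2002.

2002-03-17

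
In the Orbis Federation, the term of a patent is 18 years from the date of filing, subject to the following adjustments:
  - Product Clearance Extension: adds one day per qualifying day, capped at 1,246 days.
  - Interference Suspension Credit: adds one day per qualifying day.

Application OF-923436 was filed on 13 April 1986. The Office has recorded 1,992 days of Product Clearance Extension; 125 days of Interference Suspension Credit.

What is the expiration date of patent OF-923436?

Base term: filing date + 18 years → 13 April 2004.
Product Clearance Extension: 1992 days claimed exceeds the 1246-day cap, so +1246 days → 11 September 2007.
Interference Suspension Credit: +125 days → 14 January 2008.

January 14, 2008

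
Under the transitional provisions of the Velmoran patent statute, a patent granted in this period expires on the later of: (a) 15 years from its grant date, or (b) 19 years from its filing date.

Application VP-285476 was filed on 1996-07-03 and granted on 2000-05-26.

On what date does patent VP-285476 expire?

(a) grant + 15 years → 26 May 2015.
(b) filing + 19 years → 3 July 2015.
Later of the two: 3 July 2015.

2015-07-03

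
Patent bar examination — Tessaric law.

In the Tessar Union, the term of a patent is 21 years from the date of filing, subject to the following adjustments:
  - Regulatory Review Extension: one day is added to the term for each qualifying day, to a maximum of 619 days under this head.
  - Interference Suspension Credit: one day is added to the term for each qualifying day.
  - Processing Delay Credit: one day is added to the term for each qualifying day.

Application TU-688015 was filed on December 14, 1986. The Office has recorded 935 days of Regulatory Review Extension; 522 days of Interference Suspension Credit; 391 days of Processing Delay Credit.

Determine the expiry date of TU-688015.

2012-02-23

Base term: filing date + 21 years → 14 December 2007.
Regulatory Review Extension: 935 days claimed exceeds the 619-day cap, so +619 days → 24 August 2009.
Interference Suspension Credit: +522 days → 28 January 2011.
Processing Delay Credit: +391 days → 23 February 2012.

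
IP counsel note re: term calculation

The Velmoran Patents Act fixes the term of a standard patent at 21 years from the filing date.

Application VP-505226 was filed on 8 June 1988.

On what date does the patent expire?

Filing date + 21 years → 8 June 2009.

2009-06-08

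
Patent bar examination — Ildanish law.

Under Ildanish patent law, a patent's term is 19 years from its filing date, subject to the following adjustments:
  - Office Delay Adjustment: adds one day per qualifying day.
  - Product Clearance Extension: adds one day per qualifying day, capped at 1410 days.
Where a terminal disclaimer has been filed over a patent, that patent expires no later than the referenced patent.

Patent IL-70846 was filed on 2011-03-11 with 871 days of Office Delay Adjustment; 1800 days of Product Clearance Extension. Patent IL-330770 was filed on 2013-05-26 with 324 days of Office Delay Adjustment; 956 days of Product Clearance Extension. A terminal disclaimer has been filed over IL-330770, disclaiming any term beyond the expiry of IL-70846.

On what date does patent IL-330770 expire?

2035-11-27

Natural term of IL-330770:
  Base: filing + 19 years → 26 May 2032.
  Office Delay Adjustment: +324 days → 15 April 2033.
  Product Clearance Extension: 956 days (within the 1410-day cap) → +956 days → 27 November 2035.
Expiry of referenced patent IL-70846:
  Base: filing + 19 years → 11 March 2030.
  Office Delay Adjustment: +871 days → 29 July 2032.
  Product Clearance Extension: 1800 days claimed exceeds the 1410-day cap, so +1410 days → 8 June 2036.
Terminal disclaimer: IL-330770 expires on the earlier of 27 November 2035 and 8 June 2036.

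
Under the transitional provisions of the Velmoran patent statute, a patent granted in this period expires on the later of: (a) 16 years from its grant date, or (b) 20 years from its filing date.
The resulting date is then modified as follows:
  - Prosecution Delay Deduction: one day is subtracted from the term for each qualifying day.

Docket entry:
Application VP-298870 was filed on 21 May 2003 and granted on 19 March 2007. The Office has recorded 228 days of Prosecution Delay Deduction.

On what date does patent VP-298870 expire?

2022-10-05

(a) grant + 16 years → 19 March 2023.
(b) filing + 20 years → 21 May 2023.
Later of the two: 21 May 2023.
Prosecution Delay Deduction: −228 days → 5 October 2022.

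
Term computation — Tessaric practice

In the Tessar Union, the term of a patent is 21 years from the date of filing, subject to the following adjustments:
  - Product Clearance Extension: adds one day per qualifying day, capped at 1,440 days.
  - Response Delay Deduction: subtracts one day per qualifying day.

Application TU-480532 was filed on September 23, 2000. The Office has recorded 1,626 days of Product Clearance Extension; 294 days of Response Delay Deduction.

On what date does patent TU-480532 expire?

Base term: filing date + 21 years → 23 September 2021.
Product Clearance Extension: 1626 days claimed exceeds the 1440-day cap, so +1440 days → 2 September 2025.
Response Delay Deduction: −294 days → 12 November 2024.

2024-11-12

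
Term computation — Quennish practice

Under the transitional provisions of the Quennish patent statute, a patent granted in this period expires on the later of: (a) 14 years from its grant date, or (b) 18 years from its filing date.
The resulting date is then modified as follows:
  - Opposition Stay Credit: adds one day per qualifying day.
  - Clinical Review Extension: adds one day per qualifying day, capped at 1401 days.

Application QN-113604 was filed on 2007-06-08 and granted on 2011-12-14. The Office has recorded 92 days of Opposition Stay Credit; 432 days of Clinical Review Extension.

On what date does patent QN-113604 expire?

(a) grant + 14 years → 14 December 2025.
(b) filing + 18 years → 8 June 2025.
Later of the two: 14 December 2025.
Opposition Stay Credit: +92 days → 16 March 2026.
Clinical Review Extension: 432 days (within the 1401-day cap) → +432 days → 22 May 2027.

May 22, 2027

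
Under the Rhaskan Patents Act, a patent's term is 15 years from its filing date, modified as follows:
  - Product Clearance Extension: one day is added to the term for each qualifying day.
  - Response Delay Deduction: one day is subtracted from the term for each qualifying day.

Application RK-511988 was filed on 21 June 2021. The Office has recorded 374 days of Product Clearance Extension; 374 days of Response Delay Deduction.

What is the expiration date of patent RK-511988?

Base term: filing date + 15 years → 21 June 2036.
Product Clearance Extension: +374 days → 30 June 2037.
Response Delay Deduction: −374 days → 21 June 2036.

2036-06-21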